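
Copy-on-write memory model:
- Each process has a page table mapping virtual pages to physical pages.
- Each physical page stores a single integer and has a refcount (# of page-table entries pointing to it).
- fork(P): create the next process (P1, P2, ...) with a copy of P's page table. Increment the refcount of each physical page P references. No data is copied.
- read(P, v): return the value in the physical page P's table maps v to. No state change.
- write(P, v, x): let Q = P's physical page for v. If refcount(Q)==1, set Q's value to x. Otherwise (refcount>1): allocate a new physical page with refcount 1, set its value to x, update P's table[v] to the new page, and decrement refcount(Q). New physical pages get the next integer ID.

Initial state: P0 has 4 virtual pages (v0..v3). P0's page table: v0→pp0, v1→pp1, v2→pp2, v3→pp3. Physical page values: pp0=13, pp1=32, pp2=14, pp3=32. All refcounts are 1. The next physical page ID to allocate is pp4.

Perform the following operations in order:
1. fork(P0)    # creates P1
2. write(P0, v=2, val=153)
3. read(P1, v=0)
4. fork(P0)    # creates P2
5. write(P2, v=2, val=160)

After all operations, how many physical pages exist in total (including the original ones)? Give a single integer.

Answer: 6

Derivation:
Op 1: fork(P0) -> P1. 4 ppages; refcounts: pp0:2 pp1:2 pp2:2 pp3:2
Op 2: write(P0, v2, 153). refcount(pp2)=2>1 -> COPY to pp4. 5 ppages; refcounts: pp0:2 pp1:2 pp2:1 pp3:2 pp4:1
Op 3: read(P1, v0) -> 13. No state change.
Op 4: fork(P0) -> P2. 5 ppages; refcounts: pp0:3 pp1:3 pp2:1 pp3:3 pp4:2
Op 5: write(P2, v2, 160). refcount(pp4)=2>1 -> COPY to pp5. 6 ppages; refcounts: pp0:3 pp1:3 pp2:1 pp3:3 pp4:1 pp5:1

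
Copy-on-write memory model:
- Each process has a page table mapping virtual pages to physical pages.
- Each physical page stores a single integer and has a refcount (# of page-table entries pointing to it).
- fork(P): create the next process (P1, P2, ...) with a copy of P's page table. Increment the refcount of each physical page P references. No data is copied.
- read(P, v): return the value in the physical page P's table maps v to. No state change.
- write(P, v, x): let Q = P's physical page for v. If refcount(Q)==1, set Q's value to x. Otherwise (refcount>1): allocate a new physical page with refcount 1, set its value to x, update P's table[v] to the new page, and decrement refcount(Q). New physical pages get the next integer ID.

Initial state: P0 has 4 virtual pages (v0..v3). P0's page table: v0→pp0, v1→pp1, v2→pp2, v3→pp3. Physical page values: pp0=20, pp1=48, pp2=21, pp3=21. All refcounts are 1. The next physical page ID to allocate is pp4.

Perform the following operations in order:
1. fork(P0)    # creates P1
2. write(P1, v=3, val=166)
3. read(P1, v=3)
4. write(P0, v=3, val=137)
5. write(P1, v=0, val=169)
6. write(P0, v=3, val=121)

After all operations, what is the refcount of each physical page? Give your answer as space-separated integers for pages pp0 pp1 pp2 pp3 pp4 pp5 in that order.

Op 1: fork(P0) -> P1. 4 ppages; refcounts: pp0:2 pp1:2 pp2:2 pp3:2
Op 2: write(P1, v3, 166). refcount(pp3)=2>1 -> COPY to pp4. 5 ppages; refcounts: pp0:2 pp1:2 pp2:2 pp3:1 pp4:1
Op 3: read(P1, v3) -> 166. No state change.
Op 4: write(P0, v3, 137). refcount(pp3)=1 -> write in place. 5 ppages; refcounts: pp0:2 pp1:2 pp2:2 pp3:1 pp4:1
Op 5: write(P1, v0, 169). refcount(pp0)=2>1 -> COPY to pp5. 6 ppages; refcounts: pp0:1 pp1:2 pp2:2 pp3:1 pp4:1 pp5:1
Op 6: write(P0, v3, 121). refcount(pp3)=1 -> write in place. 6 ppages; refcounts: pp0:1 pp1:2 pp2:2 pp3:1 pp4:1 pp5:1

Answer: 1 2 2 1 1 1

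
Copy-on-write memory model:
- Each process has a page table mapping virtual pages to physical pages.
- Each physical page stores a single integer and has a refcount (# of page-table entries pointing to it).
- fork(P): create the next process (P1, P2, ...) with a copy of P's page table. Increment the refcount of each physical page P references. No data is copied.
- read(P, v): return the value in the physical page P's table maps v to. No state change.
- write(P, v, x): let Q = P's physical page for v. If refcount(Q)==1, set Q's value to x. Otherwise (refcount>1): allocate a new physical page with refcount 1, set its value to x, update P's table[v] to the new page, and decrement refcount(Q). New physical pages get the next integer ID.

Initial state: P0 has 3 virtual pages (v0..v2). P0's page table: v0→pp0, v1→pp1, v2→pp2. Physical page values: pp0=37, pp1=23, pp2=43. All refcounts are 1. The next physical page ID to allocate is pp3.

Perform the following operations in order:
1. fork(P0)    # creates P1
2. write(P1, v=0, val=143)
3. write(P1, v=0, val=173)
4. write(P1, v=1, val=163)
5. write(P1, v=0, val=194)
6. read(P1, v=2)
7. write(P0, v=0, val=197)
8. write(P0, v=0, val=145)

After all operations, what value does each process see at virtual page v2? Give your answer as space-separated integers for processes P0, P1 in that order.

Op 1: fork(P0) -> P1. 3 ppages; refcounts: pp0:2 pp1:2 pp2:2
Op 2: write(P1, v0, 143). refcount(pp0)=2>1 -> COPY to pp3. 4 ppages; refcounts: pp0:1 pp1:2 pp2:2 pp3:1
Op 3: write(P1, v0, 173). refcount(pp3)=1 -> write in place. 4 ppages; refcounts: pp0:1 pp1:2 pp2:2 pp3:1
Op 4: write(P1, v1, 163). refcount(pp1)=2>1 -> COPY to pp4. 5 ppages; refcounts: pp0:1 pp1:1 pp2:2 pp3:1 pp4:1
Op 5: write(P1, v0, 194). refcount(pp3)=1 -> write in place. 5 ppages; refcounts: pp0:1 pp1:1 pp2:2 pp3:1 pp4:1
Op 6: read(P1, v2) -> 43. No state change.
Op 7: write(P0, v0, 197). refcount(pp0)=1 -> write in place. 5 ppages; refcounts: pp0:1 pp1:1 pp2:2 pp3:1 pp4:1
Op 8: write(P0, v0, 145). refcount(pp0)=1 -> write in place. 5 ppages; refcounts: pp0:1 pp1:1 pp2:2 pp3:1 pp4:1
P0: v2 -> pp2 = 43
P1: v2 -> pp2 = 43

Answer: 43 43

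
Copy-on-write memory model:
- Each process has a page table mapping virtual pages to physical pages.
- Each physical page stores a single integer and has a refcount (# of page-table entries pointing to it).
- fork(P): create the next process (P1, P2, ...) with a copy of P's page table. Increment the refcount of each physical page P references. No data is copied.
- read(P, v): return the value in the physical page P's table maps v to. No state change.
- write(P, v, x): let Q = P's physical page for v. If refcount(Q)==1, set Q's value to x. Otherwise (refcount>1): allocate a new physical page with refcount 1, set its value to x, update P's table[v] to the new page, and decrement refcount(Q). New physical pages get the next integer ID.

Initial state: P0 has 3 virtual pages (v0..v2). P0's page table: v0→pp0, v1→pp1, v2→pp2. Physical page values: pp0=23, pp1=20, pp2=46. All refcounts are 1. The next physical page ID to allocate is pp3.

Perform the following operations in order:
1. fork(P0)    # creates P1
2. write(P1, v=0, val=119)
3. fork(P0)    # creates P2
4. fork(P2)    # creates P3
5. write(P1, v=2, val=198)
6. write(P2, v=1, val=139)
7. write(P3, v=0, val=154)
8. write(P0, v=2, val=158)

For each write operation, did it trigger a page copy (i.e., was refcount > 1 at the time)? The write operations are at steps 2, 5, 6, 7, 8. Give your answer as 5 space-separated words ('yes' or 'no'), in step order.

Op 1: fork(P0) -> P1. 3 ppages; refcounts: pp0:2 pp1:2 pp2:2
Op 2: write(P1, v0, 119). refcount(pp0)=2>1 -> COPY to pp3. 4 ppages; refcounts: pp0:1 pp1:2 pp2:2 pp3:1
Op 3: fork(P0) -> P2. 4 ppages; refcounts: pp0:2 pp1:3 pp2:3 pp3:1
Op 4: fork(P2) -> P3. 4 ppages; refcounts: pp0:3 pp1:4 pp2:4 pp3:1
Op 5: write(P1, v2, 198). refcount(pp2)=4>1 -> COPY to pp4. 5 ppages; refcounts: pp0:3 pp1:4 pp2:3 pp3:1 pp4:1
Op 6: write(P2, v1, 139). refcount(pp1)=4>1 -> COPY to pp5. 6 ppages; refcounts: pp0:3 pp1:3 pp2:3 pp3:1 pp4:1 pp5:1
Op 7: write(P3, v0, 154). refcount(pp0)=3>1 -> COPY to pp6. 7 ppages; refcounts: pp0:2 pp1:3 pp2:3 pp3:1 pp4:1 pp5:1 pp6:1
Op 8: write(P0, v2, 158). refcount(pp2)=3>1 -> COPY to pp7. 8 ppages; refcounts: pp0:2 pp1:3 pp2:2 pp3:1 pp4:1 pp5:1 pp6:1 pp7:1

yes yes yes yes yes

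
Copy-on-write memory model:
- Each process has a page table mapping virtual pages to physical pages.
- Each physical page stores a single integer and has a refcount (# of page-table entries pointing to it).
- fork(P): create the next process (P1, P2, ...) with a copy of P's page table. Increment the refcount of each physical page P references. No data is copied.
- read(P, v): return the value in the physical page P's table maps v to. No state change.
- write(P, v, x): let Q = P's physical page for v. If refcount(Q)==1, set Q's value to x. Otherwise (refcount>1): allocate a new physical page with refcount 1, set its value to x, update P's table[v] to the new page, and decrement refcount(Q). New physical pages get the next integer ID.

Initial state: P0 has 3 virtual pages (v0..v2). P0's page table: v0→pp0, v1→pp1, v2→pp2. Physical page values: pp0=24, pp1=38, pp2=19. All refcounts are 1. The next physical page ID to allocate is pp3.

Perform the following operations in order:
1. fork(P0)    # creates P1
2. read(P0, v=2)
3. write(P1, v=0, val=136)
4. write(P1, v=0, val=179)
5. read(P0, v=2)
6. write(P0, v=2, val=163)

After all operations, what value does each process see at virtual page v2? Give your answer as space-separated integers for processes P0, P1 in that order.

Answer: 163 19

Derivation:
Op 1: fork(P0) -> P1. 3 ppages; refcounts: pp0:2 pp1:2 pp2:2
Op 2: read(P0, v2) -> 19. No state change.
Op 3: write(P1, v0, 136). refcount(pp0)=2>1 -> COPY to pp3. 4 ppages; refcounts: pp0:1 pp1:2 pp2:2 pp3:1
Op 4: write(P1, v0, 179). refcount(pp3)=1 -> write in place. 4 ppages; refcounts: pp0:1 pp1:2 pp2:2 pp3:1
Op 5: read(P0, v2) -> 19. No state change.
Op 6: write(P0, v2, 163). refcount(pp2)=2>1 -> COPY to pp4. 5 ppages; refcounts: pp0:1 pp1:2 pp2:1 pp3:1 pp4:1
P0: v2 -> pp4 = 163
P1: v2 -> pp2 = 19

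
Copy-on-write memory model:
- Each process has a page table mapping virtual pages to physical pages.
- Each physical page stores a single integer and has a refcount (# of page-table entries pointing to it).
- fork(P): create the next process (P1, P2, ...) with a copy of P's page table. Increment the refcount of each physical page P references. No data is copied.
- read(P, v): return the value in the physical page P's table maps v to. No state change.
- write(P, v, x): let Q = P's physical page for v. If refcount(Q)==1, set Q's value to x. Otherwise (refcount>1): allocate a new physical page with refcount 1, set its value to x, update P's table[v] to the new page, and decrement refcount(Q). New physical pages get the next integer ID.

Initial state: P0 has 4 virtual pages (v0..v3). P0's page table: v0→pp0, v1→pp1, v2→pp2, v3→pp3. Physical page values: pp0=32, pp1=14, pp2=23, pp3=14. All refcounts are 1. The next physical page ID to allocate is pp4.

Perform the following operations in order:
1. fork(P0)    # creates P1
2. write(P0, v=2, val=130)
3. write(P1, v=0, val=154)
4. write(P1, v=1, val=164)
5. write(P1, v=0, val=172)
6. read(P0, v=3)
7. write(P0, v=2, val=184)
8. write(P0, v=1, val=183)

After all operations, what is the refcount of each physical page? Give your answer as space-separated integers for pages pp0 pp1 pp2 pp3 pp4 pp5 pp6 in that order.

Answer: 1 1 1 2 1 1 1

Derivation:
Op 1: fork(P0) -> P1. 4 ppages; refcounts: pp0:2 pp1:2 pp2:2 pp3:2
Op 2: write(P0, v2, 130). refcount(pp2)=2>1 -> COPY to pp4. 5 ppages; refcounts: pp0:2 pp1:2 pp2:1 pp3:2 pp4:1
Op 3: write(P1, v0, 154). refcount(pp0)=2>1 -> COPY to pp5. 6 ppages; refcounts: pp0:1 pp1:2 pp2:1 pp3:2 pp4:1 pp5:1
Op 4: write(P1, v1, 164). refcount(pp1)=2>1 -> COPY to pp6. 7 ppages; refcounts: pp0:1 pp1:1 pp2:1 pp3:2 pp4:1 pp5:1 pp6:1
Op 5: write(P1, v0, 172). refcount(pp5)=1 -> write in place. 7 ppages; refcounts: pp0:1 pp1:1 pp2:1 pp3:2 pp4:1 pp5:1 pp6:1
Op 6: read(P0, v3) -> 14. No state change.
Op 7: write(P0, v2, 184). refcount(pp4)=1 -> write in place. 7 ppages; refcounts: pp0:1 pp1:1 pp2:1 pp3:2 pp4:1 pp5:1 pp6:1
Op 8: write(P0, v1, 183). refcount(pp1)=1 -> write in place. 7 ppages; refcounts: pp0:1 pp1:1 pp2:1 pp3:2 pp4:1 pp5:1 pp6:1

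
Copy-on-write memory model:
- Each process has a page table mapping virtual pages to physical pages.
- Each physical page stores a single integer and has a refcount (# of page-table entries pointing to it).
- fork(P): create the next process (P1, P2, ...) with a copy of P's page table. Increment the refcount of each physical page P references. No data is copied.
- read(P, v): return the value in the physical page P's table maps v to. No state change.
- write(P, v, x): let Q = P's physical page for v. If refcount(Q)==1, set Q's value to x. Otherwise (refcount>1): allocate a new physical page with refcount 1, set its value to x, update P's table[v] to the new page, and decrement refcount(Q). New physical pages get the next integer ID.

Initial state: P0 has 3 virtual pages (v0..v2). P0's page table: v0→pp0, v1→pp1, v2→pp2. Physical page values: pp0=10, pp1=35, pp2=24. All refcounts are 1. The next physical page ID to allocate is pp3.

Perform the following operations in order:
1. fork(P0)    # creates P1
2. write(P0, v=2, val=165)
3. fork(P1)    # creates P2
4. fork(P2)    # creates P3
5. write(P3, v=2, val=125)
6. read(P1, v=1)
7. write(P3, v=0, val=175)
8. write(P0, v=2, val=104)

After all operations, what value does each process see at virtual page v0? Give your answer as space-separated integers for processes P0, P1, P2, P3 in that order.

Answer: 10 10 10 175

Derivation:
Op 1: fork(P0) -> P1. 3 ppages; refcounts: pp0:2 pp1:2 pp2:2
Op 2: write(P0, v2, 165). refcount(pp2)=2>1 -> COPY to pp3. 4 ppages; refcounts: pp0:2 pp1:2 pp2:1 pp3:1
Op 3: fork(P1) -> P2. 4 ppages; refcounts: pp0:3 pp1:3 pp2:2 pp3:1
Op 4: fork(P2) -> P3. 4 ppages; refcounts: pp0:4 pp1:4 pp2:3 pp3:1
Op 5: write(P3, v2, 125). refcount(pp2)=3>1 -> COPY to pp4. 5 ppages; refcounts: pp0:4 pp1:4 pp2:2 pp3:1 pp4:1
Op 6: read(P1, v1) -> 35. No state change.
Op 7: write(P3, v0, 175). refcount(pp0)=4>1 -> COPY to pp5. 6 ppages; refcounts: pp0:3 pp1:4 pp2:2 pp3:1 pp4:1 pp5:1
Op 8: write(P0, v2, 104). refcount(pp3)=1 -> write in place. 6 ppages; refcounts: pp0:3 pp1:4 pp2:2 pp3:1 pp4:1 pp5:1
P0: v0 -> pp0 = 10
P1: v0 -> pp0 = 10
P2: v0 -> pp0 = 10
P3: v0 -> pp5 = 175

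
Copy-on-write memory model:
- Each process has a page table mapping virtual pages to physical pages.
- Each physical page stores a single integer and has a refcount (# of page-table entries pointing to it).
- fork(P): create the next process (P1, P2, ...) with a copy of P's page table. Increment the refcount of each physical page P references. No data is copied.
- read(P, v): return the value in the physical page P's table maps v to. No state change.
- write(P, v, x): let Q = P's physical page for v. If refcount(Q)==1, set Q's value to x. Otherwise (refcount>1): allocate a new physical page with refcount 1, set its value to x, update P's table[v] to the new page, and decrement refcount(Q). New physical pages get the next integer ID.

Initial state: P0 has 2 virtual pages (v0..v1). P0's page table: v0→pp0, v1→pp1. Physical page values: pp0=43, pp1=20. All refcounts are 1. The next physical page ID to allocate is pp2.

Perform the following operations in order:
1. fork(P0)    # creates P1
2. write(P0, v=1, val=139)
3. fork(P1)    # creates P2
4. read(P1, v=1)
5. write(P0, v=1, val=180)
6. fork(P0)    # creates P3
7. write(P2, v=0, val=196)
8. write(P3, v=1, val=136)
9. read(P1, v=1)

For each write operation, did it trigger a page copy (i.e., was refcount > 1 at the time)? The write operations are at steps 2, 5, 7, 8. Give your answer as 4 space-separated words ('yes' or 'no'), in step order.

Op 1: fork(P0) -> P1. 2 ppages; refcounts: pp0:2 pp1:2
Op 2: write(P0, v1, 139). refcount(pp1)=2>1 -> COPY to pp2. 3 ppages; refcounts: pp0:2 pp1:1 pp2:1
Op 3: fork(P1) -> P2. 3 ppages; refcounts: pp0:3 pp1:2 pp2:1
Op 4: read(P1, v1) -> 20. No state change.
Op 5: write(P0, v1, 180). refcount(pp2)=1 -> write in place. 3 ppages; refcounts: pp0:3 pp1:2 pp2:1
Op 6: fork(P0) -> P3. 3 ppages; refcounts: pp0:4 pp1:2 pp2:2
Op 7: write(P2, v0, 196). refcount(pp0)=4>1 -> COPY to pp3. 4 ppages; refcounts: pp0:3 pp1:2 pp2:2 pp3:1
Op 8: write(P3, v1, 136). refcount(pp2)=2>1 -> COPY to pp4. 5 ppages; refcounts: pp0:3 pp1:2 pp2:1 pp3:1 pp4:1
Op 9: read(P1, v1) -> 20. No state change.

yes no yes yes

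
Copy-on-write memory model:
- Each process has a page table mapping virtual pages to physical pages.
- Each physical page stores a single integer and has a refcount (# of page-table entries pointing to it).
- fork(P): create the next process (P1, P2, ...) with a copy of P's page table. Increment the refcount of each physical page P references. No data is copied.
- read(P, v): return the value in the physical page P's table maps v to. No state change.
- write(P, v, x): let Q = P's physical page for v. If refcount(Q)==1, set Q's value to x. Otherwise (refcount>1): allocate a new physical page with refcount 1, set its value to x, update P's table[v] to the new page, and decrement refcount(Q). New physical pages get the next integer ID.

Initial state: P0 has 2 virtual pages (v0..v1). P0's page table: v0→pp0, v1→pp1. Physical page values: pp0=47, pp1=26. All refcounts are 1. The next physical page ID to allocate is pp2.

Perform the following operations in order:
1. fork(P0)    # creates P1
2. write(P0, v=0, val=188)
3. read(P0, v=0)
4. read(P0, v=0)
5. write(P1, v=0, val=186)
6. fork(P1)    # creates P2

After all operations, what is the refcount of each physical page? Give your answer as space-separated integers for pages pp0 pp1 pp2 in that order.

Op 1: fork(P0) -> P1. 2 ppages; refcounts: pp0:2 pp1:2
Op 2: write(P0, v0, 188). refcount(pp0)=2>1 -> COPY to pp2. 3 ppages; refcounts: pp0:1 pp1:2 pp2:1
Op 3: read(P0, v0) -> 188. No state change.
Op 4: read(P0, v0) -> 188. No state change.
Op 5: write(P1, v0, 186). refcount(pp0)=1 -> write in place. 3 ppages; refcounts: pp0:1 pp1:2 pp2:1
Op 6: fork(P1) -> P2. 3 ppages; refcounts: pp0:2 pp1:3 pp2:1

Answer: 2 3 1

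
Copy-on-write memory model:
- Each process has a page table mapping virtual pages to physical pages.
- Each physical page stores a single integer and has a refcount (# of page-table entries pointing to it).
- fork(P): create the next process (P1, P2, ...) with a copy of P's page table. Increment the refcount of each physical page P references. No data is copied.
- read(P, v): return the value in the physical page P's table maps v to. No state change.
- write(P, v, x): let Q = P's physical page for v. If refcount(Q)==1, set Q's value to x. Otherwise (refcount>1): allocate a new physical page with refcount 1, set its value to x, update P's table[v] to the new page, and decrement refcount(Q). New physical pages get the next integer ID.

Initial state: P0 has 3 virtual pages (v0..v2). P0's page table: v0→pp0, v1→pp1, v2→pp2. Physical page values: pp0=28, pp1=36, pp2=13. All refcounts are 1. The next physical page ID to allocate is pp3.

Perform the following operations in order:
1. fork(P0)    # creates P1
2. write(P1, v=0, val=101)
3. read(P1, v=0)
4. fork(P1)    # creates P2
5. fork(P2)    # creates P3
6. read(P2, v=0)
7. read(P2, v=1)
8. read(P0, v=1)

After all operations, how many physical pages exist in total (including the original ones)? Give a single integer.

Answer: 4

Derivation:
Op 1: fork(P0) -> P1. 3 ppages; refcounts: pp0:2 pp1:2 pp2:2
Op 2: write(P1, v0, 101). refcount(pp0)=2>1 -> COPY to pp3. 4 ppages; refcounts: pp0:1 pp1:2 pp2:2 pp3:1
Op 3: read(P1, v0) -> 101. No state change.
Op 4: fork(P1) -> P2. 4 ppages; refcounts: pp0:1 pp1:3 pp2:3 pp3:2
Op 5: fork(P2) -> P3. 4 ppages; refcounts: pp0:1 pp1:4 pp2:4 pp3:3
Op 6: read(P2, v0) -> 101. No state change.
Op 7: read(P2, v1) -> 36. No state change.
Op 8: read(P0, v1) -> 36. No state change.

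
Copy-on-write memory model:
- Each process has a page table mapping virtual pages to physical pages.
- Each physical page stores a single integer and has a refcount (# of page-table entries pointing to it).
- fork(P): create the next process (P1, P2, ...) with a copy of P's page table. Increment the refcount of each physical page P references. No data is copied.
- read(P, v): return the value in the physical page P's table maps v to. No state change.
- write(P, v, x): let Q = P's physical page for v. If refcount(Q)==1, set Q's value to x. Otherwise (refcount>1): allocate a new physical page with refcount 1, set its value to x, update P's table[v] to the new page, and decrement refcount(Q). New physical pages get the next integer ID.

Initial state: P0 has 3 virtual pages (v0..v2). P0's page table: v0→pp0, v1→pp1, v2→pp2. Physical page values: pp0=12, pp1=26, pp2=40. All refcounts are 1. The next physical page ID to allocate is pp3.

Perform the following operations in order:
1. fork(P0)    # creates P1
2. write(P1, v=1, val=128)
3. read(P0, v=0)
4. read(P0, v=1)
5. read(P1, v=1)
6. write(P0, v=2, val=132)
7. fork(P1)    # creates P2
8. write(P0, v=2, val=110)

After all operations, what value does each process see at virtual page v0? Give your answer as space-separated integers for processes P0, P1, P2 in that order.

Answer: 12 12 12

Derivation:
Op 1: fork(P0) -> P1. 3 ppages; refcounts: pp0:2 pp1:2 pp2:2
Op 2: write(P1, v1, 128). refcount(pp1)=2>1 -> COPY to pp3. 4 ppages; refcounts: pp0:2 pp1:1 pp2:2 pp3:1
Op 3: read(P0, v0) -> 12. No state change.
Op 4: read(P0, v1) -> 26. No state change.
Op 5: read(P1, v1) -> 128. No state change.
Op 6: write(P0, v2, 132). refcount(pp2)=2>1 -> COPY to pp4. 5 ppages; refcounts: pp0:2 pp1:1 pp2:1 pp3:1 pp4:1
Op 7: fork(P1) -> P2. 5 ppages; refcounts: pp0:3 pp1:1 pp2:2 pp3:2 pp4:1
Op 8: write(P0, v2, 110). refcount(pp4)=1 -> write in place. 5 ppages; refcounts: pp0:3 pp1:1 pp2:2 pp3:2 pp4:1
P0: v0 -> pp0 = 12
P1: v0 -> pp0 = 12
P2: v0 -> pp0 = 12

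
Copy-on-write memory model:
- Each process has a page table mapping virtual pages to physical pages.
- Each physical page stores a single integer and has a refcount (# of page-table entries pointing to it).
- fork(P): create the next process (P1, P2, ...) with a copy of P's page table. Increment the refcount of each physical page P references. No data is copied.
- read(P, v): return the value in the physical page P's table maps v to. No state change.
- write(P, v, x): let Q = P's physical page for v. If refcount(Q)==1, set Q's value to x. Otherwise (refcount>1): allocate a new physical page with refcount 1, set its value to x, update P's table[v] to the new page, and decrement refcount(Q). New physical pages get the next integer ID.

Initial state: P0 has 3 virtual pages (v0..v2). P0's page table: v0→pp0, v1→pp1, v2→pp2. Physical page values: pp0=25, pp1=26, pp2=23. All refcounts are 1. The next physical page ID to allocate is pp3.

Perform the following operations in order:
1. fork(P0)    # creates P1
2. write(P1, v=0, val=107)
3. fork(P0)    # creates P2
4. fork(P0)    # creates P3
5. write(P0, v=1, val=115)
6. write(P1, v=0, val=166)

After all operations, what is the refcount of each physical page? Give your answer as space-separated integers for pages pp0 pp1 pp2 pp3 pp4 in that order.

Answer: 3 3 4 1 1

Derivation:
Op 1: fork(P0) -> P1. 3 ppages; refcounts: pp0:2 pp1:2 pp2:2
Op 2: write(P1, v0, 107). refcount(pp0)=2>1 -> COPY to pp3. 4 ppages; refcounts: pp0:1 pp1:2 pp2:2 pp3:1
Op 3: fork(P0) -> P2. 4 ppages; refcounts: pp0:2 pp1:3 pp2:3 pp3:1
Op 4: fork(P0) -> P3. 4 ppages; refcounts: pp0:3 pp1:4 pp2:4 pp3:1
Op 5: write(P0, v1, 115). refcount(pp1)=4>1 -> COPY to pp4. 5 ppages; refcounts: pp0:3 pp1:3 pp2:4 pp3:1 pp4:1
Op 6: write(P1, v0, 166). refcount(pp3)=1 -> write in place. 5 ppages; refcounts: pp0:3 pp1:3 pp2:4 pp3:1 pp4:1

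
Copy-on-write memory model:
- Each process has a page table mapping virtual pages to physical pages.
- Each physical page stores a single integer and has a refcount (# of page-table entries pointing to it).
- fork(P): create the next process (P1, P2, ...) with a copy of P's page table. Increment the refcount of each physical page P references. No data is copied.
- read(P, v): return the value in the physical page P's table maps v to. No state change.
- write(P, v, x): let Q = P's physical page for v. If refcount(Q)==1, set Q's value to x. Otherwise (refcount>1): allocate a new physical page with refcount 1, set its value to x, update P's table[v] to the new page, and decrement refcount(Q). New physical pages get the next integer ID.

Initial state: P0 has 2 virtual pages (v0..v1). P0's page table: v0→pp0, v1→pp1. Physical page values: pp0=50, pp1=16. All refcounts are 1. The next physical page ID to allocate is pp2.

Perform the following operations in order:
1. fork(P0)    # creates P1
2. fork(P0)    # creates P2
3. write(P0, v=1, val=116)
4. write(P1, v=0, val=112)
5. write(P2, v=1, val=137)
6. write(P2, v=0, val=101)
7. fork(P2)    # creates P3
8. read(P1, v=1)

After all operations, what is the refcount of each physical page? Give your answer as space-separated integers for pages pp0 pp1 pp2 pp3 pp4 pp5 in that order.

Op 1: fork(P0) -> P1. 2 ppages; refcounts: pp0:2 pp1:2
Op 2: fork(P0) -> P2. 2 ppages; refcounts: pp0:3 pp1:3
Op 3: write(P0, v1, 116). refcount(pp1)=3>1 -> COPY to pp2. 3 ppages; refcounts: pp0:3 pp1:2 pp2:1
Op 4: write(P1, v0, 112). refcount(pp0)=3>1 -> COPY to pp3. 4 ppages; refcounts: pp0:2 pp1:2 pp2:1 pp3:1
Op 5: write(P2, v1, 137). refcount(pp1)=2>1 -> COPY to pp4. 5 ppages; refcounts: pp0:2 pp1:1 pp2:1 pp3:1 pp4:1
Op 6: write(P2, v0, 101). refcount(pp0)=2>1 -> COPY to pp5. 6 ppages; refcounts: pp0:1 pp1:1 pp2:1 pp3:1 pp4:1 pp5:1
Op 7: fork(P2) -> P3. 6 ppages; refcounts: pp0:1 pp1:1 pp2:1 pp3:1 pp4:2 pp5:2
Op 8: read(P1, v1) -> 16. No state change.

Answer: 1 1 1 1 2 2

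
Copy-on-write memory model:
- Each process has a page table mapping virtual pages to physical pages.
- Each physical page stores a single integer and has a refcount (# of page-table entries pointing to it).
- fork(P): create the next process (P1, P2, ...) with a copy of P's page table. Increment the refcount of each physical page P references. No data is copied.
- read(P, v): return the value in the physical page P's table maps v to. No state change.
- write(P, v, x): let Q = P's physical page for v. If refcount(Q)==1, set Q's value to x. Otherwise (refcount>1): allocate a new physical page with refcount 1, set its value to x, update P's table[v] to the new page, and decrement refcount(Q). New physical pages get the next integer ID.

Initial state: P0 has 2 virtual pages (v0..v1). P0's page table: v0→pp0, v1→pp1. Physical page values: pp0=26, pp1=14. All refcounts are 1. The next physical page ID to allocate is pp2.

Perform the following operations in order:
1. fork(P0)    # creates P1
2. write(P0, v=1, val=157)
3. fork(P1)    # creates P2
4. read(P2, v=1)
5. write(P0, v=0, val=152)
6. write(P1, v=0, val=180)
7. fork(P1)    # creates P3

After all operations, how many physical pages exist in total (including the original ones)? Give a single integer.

Op 1: fork(P0) -> P1. 2 ppages; refcounts: pp0:2 pp1:2
Op 2: write(P0, v1, 157). refcount(pp1)=2>1 -> COPY to pp2. 3 ppages; refcounts: pp0:2 pp1:1 pp2:1
Op 3: fork(P1) -> P2. 3 ppages; refcounts: pp0:3 pp1:2 pp2:1
Op 4: read(P2, v1) -> 14. No state change.
Op 5: write(P0, v0, 152). refcount(pp0)=3>1 -> COPY to pp3. 4 ppages; refcounts: pp0:2 pp1:2 pp2:1 pp3:1
Op 6: write(P1, v0, 180). refcount(pp0)=2>1 -> COPY to pp4. 5 ppages; refcounts: pp0:1 pp1:2 pp2:1 pp3:1 pp4:1
Op 7: fork(P1) -> P3. 5 ppages; refcounts: pp0:1 pp1:3 pp2:1 pp3:1 pp4:2

Answer: 5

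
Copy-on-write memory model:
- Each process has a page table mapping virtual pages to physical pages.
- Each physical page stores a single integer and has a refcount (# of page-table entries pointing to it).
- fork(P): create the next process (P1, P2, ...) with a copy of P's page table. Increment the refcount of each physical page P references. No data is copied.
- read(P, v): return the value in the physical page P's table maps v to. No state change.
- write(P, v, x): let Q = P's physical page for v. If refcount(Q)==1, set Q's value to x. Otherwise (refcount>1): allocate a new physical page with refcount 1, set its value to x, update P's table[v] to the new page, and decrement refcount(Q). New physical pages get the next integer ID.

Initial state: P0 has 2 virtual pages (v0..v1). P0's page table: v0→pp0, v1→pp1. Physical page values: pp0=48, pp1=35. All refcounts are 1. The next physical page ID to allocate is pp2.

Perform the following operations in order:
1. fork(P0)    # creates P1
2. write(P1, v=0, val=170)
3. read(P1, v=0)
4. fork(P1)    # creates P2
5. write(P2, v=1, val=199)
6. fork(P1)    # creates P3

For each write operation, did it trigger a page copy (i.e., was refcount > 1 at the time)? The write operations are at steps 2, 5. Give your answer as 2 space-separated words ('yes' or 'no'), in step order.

Op 1: fork(P0) -> P1. 2 ppages; refcounts: pp0:2 pp1:2
Op 2: write(P1, v0, 170). refcount(pp0)=2>1 -> COPY to pp2. 3 ppages; refcounts: pp0:1 pp1:2 pp2:1
Op 3: read(P1, v0) -> 170. No state change.
Op 4: fork(P1) -> P2. 3 ppages; refcounts: pp0:1 pp1:3 pp2:2
Op 5: write(P2, v1, 199). refcount(pp1)=3>1 -> COPY to pp3. 4 ppages; refcounts: pp0:1 pp1:2 pp2:2 pp3:1
Op 6: fork(P1) -> P3. 4 ppages; refcounts: pp0:1 pp1:3 pp2:3 pp3:1

yes yes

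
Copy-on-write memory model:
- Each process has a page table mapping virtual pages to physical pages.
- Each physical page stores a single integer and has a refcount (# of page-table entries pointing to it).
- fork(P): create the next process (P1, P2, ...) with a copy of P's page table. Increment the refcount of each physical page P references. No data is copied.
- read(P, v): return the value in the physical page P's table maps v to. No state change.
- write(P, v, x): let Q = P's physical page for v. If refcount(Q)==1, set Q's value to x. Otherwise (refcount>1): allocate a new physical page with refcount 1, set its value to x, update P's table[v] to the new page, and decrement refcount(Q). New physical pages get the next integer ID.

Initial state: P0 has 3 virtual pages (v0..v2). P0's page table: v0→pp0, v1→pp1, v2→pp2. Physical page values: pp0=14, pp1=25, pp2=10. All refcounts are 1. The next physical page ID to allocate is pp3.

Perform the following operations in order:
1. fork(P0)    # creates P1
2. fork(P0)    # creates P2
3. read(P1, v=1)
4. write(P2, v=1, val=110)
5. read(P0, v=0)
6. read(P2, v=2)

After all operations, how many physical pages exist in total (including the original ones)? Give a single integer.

Op 1: fork(P0) -> P1. 3 ppages; refcounts: pp0:2 pp1:2 pp2:2
Op 2: fork(P0) -> P2. 3 ppages; refcounts: pp0:3 pp1:3 pp2:3
Op 3: read(P1, v1) -> 25. No state change.
Op 4: write(P2, v1, 110). refcount(pp1)=3>1 -> COPY to pp3. 4 ppages; refcounts: pp0:3 pp1:2 pp2:3 pp3:1
Op 5: read(P0, v0) -> 14. No state change.
Op 6: read(P2, v2) -> 10. No state change.

Answer: 4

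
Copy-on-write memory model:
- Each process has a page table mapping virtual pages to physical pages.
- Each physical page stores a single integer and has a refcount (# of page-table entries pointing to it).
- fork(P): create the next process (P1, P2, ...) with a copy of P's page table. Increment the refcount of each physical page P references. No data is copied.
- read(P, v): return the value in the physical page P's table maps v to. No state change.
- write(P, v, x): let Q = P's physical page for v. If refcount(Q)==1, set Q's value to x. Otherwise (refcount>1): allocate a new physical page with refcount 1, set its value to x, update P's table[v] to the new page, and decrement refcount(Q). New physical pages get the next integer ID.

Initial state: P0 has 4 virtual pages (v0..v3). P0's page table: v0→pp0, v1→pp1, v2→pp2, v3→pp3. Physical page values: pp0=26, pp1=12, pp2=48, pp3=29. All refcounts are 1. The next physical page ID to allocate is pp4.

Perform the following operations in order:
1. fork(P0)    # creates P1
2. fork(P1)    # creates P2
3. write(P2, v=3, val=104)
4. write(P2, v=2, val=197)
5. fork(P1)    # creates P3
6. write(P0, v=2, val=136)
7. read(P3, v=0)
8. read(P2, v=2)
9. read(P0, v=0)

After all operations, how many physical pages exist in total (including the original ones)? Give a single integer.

Answer: 7

Derivation:
Op 1: fork(P0) -> P1. 4 ppages; refcounts: pp0:2 pp1:2 pp2:2 pp3:2
Op 2: fork(P1) -> P2. 4 ppages; refcounts: pp0:3 pp1:3 pp2:3 pp3:3
Op 3: write(P2, v3, 104). refcount(pp3)=3>1 -> COPY to pp4. 5 ppages; refcounts: pp0:3 pp1:3 pp2:3 pp3:2 pp4:1
Op 4: write(P2, v2, 197). refcount(pp2)=3>1 -> COPY to pp5. 6 ppages; refcounts: pp0:3 pp1:3 pp2:2 pp3:2 pp4:1 pp5:1
Op 5: fork(P1) -> P3. 6 ppages; refcounts: pp0:4 pp1:4 pp2:3 pp3:3 pp4:1 pp5:1
Op 6: write(P0, v2, 136). refcount(pp2)=3>1 -> COPY to pp6. 7 ppages; refcounts: pp0:4 pp1:4 pp2:2 pp3:3 pp4:1 pp5:1 pp6:1
Op 7: read(P3, v0) -> 26. No state change.
Op 8: read(P2, v2) -> 197. No state change.
Op 9: read(P0, v0) -> 26. No state change.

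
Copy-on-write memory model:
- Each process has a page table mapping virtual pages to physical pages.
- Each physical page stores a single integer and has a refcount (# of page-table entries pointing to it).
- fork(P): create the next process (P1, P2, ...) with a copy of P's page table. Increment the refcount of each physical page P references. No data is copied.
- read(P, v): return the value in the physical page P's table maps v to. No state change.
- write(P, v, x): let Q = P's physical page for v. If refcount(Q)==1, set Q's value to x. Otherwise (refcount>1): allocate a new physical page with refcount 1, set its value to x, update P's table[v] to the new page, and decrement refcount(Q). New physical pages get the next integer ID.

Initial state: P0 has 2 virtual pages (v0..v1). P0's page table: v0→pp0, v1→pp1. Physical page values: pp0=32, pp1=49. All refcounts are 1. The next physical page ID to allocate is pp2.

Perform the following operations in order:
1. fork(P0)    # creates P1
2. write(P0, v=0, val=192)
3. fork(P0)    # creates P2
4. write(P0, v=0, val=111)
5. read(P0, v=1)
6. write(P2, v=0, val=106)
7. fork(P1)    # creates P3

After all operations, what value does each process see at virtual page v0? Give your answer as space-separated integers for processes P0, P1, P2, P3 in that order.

Op 1: fork(P0) -> P1. 2 ppages; refcounts: pp0:2 pp1:2
Op 2: write(P0, v0, 192). refcount(pp0)=2>1 -> COPY to pp2. 3 ppages; refcounts: pp0:1 pp1:2 pp2:1
Op 3: fork(P0) -> P2. 3 ppages; refcounts: pp0:1 pp1:3 pp2:2
Op 4: write(P0, v0, 111). refcount(pp2)=2>1 -> COPY to pp3. 4 ppages; refcounts: pp0:1 pp1:3 pp2:1 pp3:1
Op 5: read(P0, v1) -> 49. No state change.
Op 6: write(P2, v0, 106). refcount(pp2)=1 -> write in place. 4 ppages; refcounts: pp0:1 pp1:3 pp2:1 pp3:1
Op 7: fork(P1) -> P3. 4 ppages; refcounts: pp0:2 pp1:4 pp2:1 pp3:1
P0: v0 -> pp3 = 111
P1: v0 -> pp0 = 32
P2: v0 -> pp2 = 106
P3: v0 -> pp0 = 32

Answer: 111 32 106 32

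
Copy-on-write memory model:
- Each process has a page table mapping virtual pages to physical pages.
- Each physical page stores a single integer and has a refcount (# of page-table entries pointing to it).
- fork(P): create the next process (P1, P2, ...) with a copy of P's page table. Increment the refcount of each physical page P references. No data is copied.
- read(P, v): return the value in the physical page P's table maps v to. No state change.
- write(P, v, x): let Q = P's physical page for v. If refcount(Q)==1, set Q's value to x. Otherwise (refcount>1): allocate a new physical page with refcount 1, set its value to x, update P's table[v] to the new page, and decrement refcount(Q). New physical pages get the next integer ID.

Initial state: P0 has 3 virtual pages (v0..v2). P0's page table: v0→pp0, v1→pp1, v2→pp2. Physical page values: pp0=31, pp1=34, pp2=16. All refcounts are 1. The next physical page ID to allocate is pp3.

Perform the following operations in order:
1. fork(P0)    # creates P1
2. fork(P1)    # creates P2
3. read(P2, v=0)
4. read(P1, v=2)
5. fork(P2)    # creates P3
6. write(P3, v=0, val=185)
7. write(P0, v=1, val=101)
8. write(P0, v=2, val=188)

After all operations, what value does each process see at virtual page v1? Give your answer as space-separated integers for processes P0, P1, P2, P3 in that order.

Op 1: fork(P0) -> P1. 3 ppages; refcounts: pp0:2 pp1:2 pp2:2
Op 2: fork(P1) -> P2. 3 ppages; refcounts: pp0:3 pp1:3 pp2:3
Op 3: read(P2, v0) -> 31. No state change.
Op 4: read(P1, v2) -> 16. No state change.
Op 5: fork(P2) -> P3. 3 ppages; refcounts: pp0:4 pp1:4 pp2:4
Op 6: write(P3, v0, 185). refcount(pp0)=4>1 -> COPY to pp3. 4 ppages; refcounts: pp0:3 pp1:4 pp2:4 pp3:1
Op 7: write(P0, v1, 101). refcount(pp1)=4>1 -> COPY to pp4. 5 ppages; refcounts: pp0:3 pp1:3 pp2:4 pp3:1 pp4:1
Op 8: write(P0, v2, 188). refcount(pp2)=4>1 -> COPY to pp5. 6 ppages; refcounts: pp0:3 pp1:3 pp2:3 pp3:1 pp4:1 pp5:1
P0: v1 -> pp4 = 101
P1: v1 -> pp1 = 34
P2: v1 -> pp1 = 34
P3: v1 -> pp1 = 34

Answer: 101 34 34 34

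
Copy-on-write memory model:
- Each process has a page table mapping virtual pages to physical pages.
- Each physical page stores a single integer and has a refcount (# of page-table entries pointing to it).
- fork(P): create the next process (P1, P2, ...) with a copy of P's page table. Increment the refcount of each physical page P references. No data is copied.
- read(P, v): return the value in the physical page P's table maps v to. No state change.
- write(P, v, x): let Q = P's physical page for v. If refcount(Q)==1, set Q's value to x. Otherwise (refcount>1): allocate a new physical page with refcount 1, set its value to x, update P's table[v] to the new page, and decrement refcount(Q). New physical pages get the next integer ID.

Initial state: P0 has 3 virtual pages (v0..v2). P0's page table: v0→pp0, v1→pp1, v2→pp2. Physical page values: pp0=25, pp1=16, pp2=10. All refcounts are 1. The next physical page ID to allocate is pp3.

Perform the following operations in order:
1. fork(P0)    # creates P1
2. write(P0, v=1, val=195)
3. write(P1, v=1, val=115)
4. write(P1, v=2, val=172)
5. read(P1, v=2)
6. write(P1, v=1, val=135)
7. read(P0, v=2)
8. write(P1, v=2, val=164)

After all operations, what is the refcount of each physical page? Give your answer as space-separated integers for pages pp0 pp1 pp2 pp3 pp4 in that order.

Op 1: fork(P0) -> P1. 3 ppages; refcounts: pp0:2 pp1:2 pp2:2
Op 2: write(P0, v1, 195). refcount(pp1)=2>1 -> COPY to pp3. 4 ppages; refcounts: pp0:2 pp1:1 pp2:2 pp3:1
Op 3: write(P1, v1, 115). refcount(pp1)=1 -> write in place. 4 ppages; refcounts: pp0:2 pp1:1 pp2:2 pp3:1
Op 4: write(P1, v2, 172). refcount(pp2)=2>1 -> COPY to pp4. 5 ppages; refcounts: pp0:2 pp1:1 pp2:1 pp3:1 pp4:1
Op 5: read(P1, v2) -> 172. No state change.
Op 6: write(P1, v1, 135). refcount(pp1)=1 -> write in place. 5 ppages; refcounts: pp0:2 pp1:1 pp2:1 pp3:1 pp4:1
Op 7: read(P0, v2) -> 10. No state change.
Op 8: write(P1, v2, 164). refcount(pp4)=1 -> write in place. 5 ppages; refcounts: pp0:2 pp1:1 pp2:1 pp3:1 pp4:1

Answer: 2 1 1 1 1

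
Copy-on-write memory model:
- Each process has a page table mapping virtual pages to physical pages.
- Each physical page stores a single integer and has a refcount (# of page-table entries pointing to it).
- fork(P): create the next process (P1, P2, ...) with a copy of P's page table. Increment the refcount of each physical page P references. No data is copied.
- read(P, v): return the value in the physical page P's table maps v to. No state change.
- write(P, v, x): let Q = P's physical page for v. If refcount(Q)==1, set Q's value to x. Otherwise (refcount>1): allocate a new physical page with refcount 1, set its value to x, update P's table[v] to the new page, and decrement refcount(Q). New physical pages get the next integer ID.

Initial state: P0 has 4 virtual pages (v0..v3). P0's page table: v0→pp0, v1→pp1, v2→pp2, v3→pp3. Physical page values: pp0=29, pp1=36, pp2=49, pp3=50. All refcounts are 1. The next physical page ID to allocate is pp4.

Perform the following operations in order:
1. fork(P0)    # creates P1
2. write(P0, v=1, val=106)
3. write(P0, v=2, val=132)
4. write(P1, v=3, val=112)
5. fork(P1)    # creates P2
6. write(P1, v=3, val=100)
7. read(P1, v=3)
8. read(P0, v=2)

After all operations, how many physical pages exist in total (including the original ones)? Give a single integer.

Op 1: fork(P0) -> P1. 4 ppages; refcounts: pp0:2 pp1:2 pp2:2 pp3:2
Op 2: write(P0, v1, 106). refcount(pp1)=2>1 -> COPY to pp4. 5 ppages; refcounts: pp0:2 pp1:1 pp2:2 pp3:2 pp4:1
Op 3: write(P0, v2, 132). refcount(pp2)=2>1 -> COPY to pp5. 6 ppages; refcounts: pp0:2 pp1:1 pp2:1 pp3:2 pp4:1 pp5:1
Op 4: write(P1, v3, 112). refcount(pp3)=2>1 -> COPY to pp6. 7 ppages; refcounts: pp0:2 pp1:1 pp2:1 pp3:1 pp4:1 pp5:1 pp6:1
Op 5: fork(P1) -> P2. 7 ppages; refcounts: pp0:3 pp1:2 pp2:2 pp3:1 pp4:1 pp5:1 pp6:2
Op 6: write(P1, v3, 100). refcount(pp6)=2>1 -> COPY to pp7. 8 ppages; refcounts: pp0:3 pp1:2 pp2:2 pp3:1 pp4:1 pp5:1 pp6:1 pp7:1
Op 7: read(P1, v3) -> 100. No state change.
Op 8: read(P0, v2) -> 132. No state change.

Answer: 8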